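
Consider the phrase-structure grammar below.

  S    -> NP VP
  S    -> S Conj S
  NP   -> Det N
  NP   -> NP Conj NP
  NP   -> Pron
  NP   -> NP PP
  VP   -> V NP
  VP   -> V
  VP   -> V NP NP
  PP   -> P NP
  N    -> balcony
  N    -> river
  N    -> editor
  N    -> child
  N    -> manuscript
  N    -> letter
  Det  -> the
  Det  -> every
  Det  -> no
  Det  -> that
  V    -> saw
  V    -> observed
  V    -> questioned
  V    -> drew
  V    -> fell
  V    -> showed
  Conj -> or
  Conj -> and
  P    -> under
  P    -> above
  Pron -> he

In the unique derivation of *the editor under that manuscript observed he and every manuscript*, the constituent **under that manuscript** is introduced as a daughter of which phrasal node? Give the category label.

[S [NP [NP [Det the] [N editor]] [PP [P under] [NP [Det that] [N manuscript]]]] [VP [V observed] [NP [NP [Pron he]] [Conj and] [NP [Det every] [N manuscript]]]]]
The span 'under that manuscript' is the PP node built by PP → P NP.
Its mother is the NP built by NP → NP PP.

NP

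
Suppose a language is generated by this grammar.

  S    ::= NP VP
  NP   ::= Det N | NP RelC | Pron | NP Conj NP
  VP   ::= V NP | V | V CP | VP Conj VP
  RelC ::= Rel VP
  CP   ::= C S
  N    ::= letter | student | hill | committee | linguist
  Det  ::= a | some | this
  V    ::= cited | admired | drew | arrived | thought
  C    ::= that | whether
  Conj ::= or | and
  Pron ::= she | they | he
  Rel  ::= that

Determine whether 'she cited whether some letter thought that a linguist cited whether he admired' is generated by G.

S
  NP
    Pron: she
  VP
    V: cited
    CP
      C: whether
      S
        NP
          Det: some
          N: letter
        VP
          V: thought
          CP
            C: that
            S
              NP
                Det: a
                N: linguist
              VP
                V: cited
                CP
                  C: whether
                  S
                    NP
                      Pron: he
                    VP
                      V: admired
Every word is introduced by a lexical rule and the phrasal rules combine the resulting categories into a single S.

Grammatical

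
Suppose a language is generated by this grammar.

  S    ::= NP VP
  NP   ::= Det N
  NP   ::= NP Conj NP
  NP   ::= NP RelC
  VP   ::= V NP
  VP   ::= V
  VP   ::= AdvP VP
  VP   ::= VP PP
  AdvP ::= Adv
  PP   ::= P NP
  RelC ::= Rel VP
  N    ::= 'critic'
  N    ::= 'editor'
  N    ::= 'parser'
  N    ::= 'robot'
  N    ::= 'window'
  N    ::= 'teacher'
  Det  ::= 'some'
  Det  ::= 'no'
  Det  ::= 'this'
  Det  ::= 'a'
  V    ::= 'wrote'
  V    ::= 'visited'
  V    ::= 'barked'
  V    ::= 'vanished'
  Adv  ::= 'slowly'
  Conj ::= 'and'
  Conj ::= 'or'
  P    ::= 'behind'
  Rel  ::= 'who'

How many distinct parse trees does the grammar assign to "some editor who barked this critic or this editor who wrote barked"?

Two of the 5 distinct bracketings:
[S [NP [NP [NP [Det some] [N editor]] [RelC [Rel who] [VP [V barked] [NP [Det this] [N critic]]]]] [Conj or] [NP [NP [Det this] [N editor]] [RelC [Rel who] [VP [V wrote]]]]] [VP [V barked]]]
[S [NP [NP [Det some] [N editor]] [RelC [Rel who] [VP [V barked] [NP [NP [Det this] [N critic]] [Conj or] [NP [NP [Det this] [N editor]] [RelC [Rel who] [VP [V wrote]]]]]]]] [VP [V barked]]]
The trees differ in how a recursive rule is bracketed over the same span.

5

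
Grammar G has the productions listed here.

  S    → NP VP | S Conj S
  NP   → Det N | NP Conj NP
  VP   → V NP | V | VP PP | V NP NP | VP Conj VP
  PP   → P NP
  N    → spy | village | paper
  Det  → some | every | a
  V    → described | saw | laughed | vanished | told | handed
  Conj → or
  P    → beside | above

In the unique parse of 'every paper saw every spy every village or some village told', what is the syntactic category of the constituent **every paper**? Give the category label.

NP

S
  S
    NP
      Det: every
      N: paper
    VP
      V: saw
      NP
        Det: every
        N: spy
      NP
        Det: every
        N: village
  Conj: or
  S
    NP
      Det: some
      N: village
    VP
      V: told
The span 'every paper' is the NP node built by NP → Det N.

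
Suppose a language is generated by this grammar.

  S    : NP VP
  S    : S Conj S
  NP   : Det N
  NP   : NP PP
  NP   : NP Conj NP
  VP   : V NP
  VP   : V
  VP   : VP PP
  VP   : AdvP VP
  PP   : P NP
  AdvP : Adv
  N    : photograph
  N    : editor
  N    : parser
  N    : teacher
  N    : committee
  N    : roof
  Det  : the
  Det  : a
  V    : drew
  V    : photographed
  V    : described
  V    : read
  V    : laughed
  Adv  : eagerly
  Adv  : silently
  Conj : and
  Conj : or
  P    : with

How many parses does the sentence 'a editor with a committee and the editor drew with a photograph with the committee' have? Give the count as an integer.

4

Two of the 4 distinct bracketings:
[S [NP [NP [Det a] [N editor]] [PP [P with] [NP [NP [Det a] [N committee]] [Conj and] [NP [Det the] [N editor]]]]] [VP [VP [V drew]] [PP [P with] [NP [NP [Det a] [N photograph]] [PP [P with] [NP [Det the] [N committee]]]]]]]
[S [NP [NP [Det a] [N editor]] [PP [P with] [NP [NP [Det a] [N committee]] [Conj and] [NP [Det the] [N editor]]]]] [VP [VP [VP [V drew]] [PP [P with] [NP [Det a] [N photograph]]]] [PP [P with] [NP [Det the] [N committee]]]]]
The trees differ in how a recursive rule is bracketed over the same span.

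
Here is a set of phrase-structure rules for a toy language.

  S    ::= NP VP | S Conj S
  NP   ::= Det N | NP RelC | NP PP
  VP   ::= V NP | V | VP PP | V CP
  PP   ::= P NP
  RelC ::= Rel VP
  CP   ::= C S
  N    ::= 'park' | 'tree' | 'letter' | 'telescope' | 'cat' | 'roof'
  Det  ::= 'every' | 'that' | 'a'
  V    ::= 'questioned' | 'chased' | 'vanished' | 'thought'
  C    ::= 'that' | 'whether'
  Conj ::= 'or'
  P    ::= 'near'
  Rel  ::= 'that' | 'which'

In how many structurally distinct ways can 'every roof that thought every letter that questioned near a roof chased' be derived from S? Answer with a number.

Two of the 6 distinct bracketings:
[S [NP [NP [Det every] [N roof]] [RelC [Rel that] [VP [V thought] [NP [NP [Det every] [N letter]] [RelC [Rel that] [VP [VP [V questioned]] [PP [P near] [NP [Det a] [N roof]]]]]]]]] [VP [V chased]]]
[S [NP [NP [Det every] [N roof]] [RelC [Rel that] [VP [V thought] [NP [NP [NP [Det every] [N letter]] [RelC [Rel that] [VP [V questioned]]]] [PP [P near] [NP [Det a] [N roof]]]]]]] [VP [V chased]]]
The difference turns on whether NP → NP PP is used at the relevant span, versus an alternative expansion of NP.

6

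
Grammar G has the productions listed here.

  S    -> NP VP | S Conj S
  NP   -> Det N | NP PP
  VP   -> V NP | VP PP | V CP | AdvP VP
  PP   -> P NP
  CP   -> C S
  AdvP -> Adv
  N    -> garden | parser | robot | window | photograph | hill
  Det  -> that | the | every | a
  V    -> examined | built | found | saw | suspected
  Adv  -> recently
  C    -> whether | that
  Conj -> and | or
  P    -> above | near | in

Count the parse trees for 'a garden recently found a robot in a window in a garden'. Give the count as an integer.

9

Two of the 9 distinct bracketings:
[S [NP [Det a] [N garden]] [VP [VP [AdvP [Adv recently]] [VP [V found] [NP [Det a] [N robot]]]] [PP [P in] [NP [NP [Det a] [N window]] [PP [P in] [NP [Det a] [N garden]]]]]]]
[S [NP [Det a] [N garden]] [VP [VP [VP [AdvP [Adv recently]] [VP [V found] [NP [Det a] [N robot]]]] [PP [P in] [NP [Det a] [N window]]]] [PP [P in] [NP [Det a] [N garden]]]]]
The difference turns on whether NP → NP PP is used at the relevant span, versus an alternative expansion of NP.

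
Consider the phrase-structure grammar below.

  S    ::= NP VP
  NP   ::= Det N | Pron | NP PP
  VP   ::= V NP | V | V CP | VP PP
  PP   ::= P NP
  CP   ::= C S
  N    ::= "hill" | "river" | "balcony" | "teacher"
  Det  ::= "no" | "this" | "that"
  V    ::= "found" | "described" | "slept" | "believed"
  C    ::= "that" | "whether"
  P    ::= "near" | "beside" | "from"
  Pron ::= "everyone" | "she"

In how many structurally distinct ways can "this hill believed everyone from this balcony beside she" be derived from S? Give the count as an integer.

5

Two of the 5 distinct bracketings:
[S [NP [Det this] [N hill]] [VP [V believed] [NP [NP [Pron everyone]] [PP [P from] [NP [NP [Det this] [N balcony]] [PP [P beside] [NP [Pron she]]]]]]]]
[S [NP [Det this] [N hill]] [VP [V believed] [NP [NP [NP [Pron everyone]] [PP [P from] [NP [Det this] [N balcony]]]] [PP [P beside] [NP [Pron she]]]]]]
The trees differ in how a recursive rule is bracketed over the same span.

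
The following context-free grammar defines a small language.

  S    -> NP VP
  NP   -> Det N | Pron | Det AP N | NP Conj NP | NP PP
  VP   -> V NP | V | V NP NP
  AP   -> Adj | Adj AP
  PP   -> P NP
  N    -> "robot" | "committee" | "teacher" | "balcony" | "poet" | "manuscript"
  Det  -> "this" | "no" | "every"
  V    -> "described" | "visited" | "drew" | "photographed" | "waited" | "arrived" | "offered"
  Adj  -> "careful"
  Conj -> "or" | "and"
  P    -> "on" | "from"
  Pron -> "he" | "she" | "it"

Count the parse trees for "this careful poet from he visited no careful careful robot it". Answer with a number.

[S [NP [NP [Det this] [AP [Adj careful]] [N poet]] [PP [P from] [NP [Pron he]]]] [VP [V visited] [NP [Det no] [AP [Adj careful] [AP [Adj careful]]] [N robot]] [NP [Pron it]]]]
No rule offers an alternative attachment or grouping for any span, so this is the only derivation.

1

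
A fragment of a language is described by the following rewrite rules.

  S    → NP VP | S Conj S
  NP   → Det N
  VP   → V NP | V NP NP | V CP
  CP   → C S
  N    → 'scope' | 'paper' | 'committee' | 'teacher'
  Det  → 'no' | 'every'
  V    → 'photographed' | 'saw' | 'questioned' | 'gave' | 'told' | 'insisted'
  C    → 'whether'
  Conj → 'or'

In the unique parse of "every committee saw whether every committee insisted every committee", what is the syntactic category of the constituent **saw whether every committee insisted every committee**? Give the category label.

S
  NP
    Det: every
    N: committee
  VP
    V: saw
    CP
      C: whether
      S
        NP
          Det: every
          N: committee
        VP
          V: insisted
          NP
            Det: every
            N: committee
The span 'saw whether every committee insisted every committee' is the VP node built by VP → V CP.

VP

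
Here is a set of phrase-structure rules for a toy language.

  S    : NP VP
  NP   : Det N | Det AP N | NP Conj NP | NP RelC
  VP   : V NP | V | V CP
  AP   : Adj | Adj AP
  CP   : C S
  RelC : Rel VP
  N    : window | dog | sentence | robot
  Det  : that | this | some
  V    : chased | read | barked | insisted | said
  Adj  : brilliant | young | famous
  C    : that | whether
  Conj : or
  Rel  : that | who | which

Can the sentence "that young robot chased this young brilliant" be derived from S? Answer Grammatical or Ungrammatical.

For S → NP VP, the only prefix that parses as NP is 'that young robot', but the remainder 'chased this young brilliant' is not a VP under these rules.

Ungrammatical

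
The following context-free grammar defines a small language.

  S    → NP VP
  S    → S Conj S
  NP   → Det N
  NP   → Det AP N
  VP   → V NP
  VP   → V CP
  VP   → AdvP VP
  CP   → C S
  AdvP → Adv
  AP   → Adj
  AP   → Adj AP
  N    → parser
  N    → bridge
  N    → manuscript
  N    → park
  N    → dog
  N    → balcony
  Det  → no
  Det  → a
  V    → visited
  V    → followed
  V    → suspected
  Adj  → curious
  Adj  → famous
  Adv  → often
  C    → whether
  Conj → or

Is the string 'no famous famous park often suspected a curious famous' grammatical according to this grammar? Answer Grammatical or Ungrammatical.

Ungrammatical

For S → NP VP, the only prefix that parses as NP is 'no famous famous park', but the remainder 'often suspected a curious famous' is not a VP under these rules. The alternative S rule S → S Conj S likewise has no satisfying split.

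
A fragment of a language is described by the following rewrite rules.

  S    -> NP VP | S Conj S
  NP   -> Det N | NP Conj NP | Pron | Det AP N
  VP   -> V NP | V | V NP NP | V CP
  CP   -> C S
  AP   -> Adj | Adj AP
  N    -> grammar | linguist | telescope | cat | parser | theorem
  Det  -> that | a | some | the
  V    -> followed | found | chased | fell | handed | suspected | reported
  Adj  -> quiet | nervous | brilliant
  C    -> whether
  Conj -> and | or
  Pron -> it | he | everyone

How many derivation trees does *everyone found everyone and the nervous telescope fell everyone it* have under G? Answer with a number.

[S [S [NP [Pron everyone]] [VP [V found] [NP [Pron everyone]]]] [Conj and] [S [NP [Det the] [AP [Adj nervous]] [N telescope]] [VP [V fell] [NP [Pron everyone]] [NP [Pron it]]]]]
No rule offers an alternative attachment or grouping for any span, so this is the only derivation.

1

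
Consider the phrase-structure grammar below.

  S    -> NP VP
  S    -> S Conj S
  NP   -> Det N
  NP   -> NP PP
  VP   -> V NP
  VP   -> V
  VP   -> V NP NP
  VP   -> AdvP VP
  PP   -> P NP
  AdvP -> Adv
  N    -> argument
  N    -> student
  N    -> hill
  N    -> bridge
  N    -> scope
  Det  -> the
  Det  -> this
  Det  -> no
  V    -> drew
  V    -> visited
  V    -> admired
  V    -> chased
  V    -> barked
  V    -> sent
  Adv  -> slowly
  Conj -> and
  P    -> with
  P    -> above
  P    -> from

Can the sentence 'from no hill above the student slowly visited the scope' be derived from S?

Ungrammatical

For S → NP VP, no prefix of the string parses as an NP. The alternative S rule S → S Conj S likewise has no satisfying split.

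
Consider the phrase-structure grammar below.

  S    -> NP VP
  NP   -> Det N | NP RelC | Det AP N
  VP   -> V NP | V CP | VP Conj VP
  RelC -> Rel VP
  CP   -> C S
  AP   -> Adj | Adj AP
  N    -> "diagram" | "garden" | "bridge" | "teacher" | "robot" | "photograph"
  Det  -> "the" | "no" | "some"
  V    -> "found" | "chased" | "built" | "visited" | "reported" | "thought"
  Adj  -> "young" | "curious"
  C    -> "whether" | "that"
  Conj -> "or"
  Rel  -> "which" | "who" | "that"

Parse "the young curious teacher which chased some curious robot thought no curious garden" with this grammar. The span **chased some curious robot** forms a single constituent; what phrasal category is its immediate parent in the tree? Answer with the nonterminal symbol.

RelC

S
  NP
    NP
      Det: the
      AP
        Adj: young
        AP
          Adj: curious
      N: teacher
    RelC
      Rel: which
      VP
        V: chased
        NP
          Det: some
          AP
            Adj: curious
          N: robot
  VP
    V: thought
    NP
      Det: no
      AP
        Adj: curious
      N: garden
The span 'chased some curious robot' is the VP node built by VP → V NP.
Its mother is the RelC built by RelC → Rel VP.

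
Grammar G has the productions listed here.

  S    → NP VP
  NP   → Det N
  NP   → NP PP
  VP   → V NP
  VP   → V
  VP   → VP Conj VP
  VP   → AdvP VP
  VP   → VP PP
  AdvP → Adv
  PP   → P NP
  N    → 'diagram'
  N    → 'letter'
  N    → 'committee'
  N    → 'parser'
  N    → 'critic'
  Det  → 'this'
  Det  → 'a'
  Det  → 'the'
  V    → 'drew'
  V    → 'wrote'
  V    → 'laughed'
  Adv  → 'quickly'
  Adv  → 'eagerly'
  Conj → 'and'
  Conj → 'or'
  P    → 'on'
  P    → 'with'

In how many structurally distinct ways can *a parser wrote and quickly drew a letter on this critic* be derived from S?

Two of the 4 distinct bracketings:
[S [NP [Det a] [N parser]] [VP [VP [V wrote]] [Conj and] [VP [AdvP [Adv quickly]] [VP [V drew] [NP [NP [Det a] [N letter]] [PP [P on] [NP [Det this] [N critic]]]]]]]]
[S [NP [Det a] [N parser]] [VP [VP [V wrote]] [Conj and] [VP [AdvP [Adv quickly]] [VP [VP [V drew] [NP [Det a] [N letter]]] [PP [P on] [NP [Det this] [N critic]]]]]]]
The difference turns on whether NP → NP PP is used at the relevant span, versus an alternative expansion of NP.

4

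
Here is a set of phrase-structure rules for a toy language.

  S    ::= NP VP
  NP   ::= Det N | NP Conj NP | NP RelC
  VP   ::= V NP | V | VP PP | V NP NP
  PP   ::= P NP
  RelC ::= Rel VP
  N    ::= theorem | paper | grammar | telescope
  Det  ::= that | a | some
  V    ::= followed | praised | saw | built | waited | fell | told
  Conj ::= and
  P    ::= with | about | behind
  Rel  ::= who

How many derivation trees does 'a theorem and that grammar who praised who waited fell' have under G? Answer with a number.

Two of the 3 distinct bracketings:
[S [NP [NP [Det a] [N theorem]] [Conj and] [NP [NP [NP [Det that] [N grammar]] [RelC [Rel who] [VP [V praised]]]] [RelC [Rel who] [VP [V waited]]]]] [VP [V fell]]]
[S [NP [NP [NP [Det a] [N theorem]] [Conj and] [NP [NP [Det that] [N grammar]] [RelC [Rel who] [VP [V praised]]]]] [RelC [Rel who] [VP [V waited]]]] [VP [V fell]]]
The trees differ in how a recursive rule is bracketed over the same span.

3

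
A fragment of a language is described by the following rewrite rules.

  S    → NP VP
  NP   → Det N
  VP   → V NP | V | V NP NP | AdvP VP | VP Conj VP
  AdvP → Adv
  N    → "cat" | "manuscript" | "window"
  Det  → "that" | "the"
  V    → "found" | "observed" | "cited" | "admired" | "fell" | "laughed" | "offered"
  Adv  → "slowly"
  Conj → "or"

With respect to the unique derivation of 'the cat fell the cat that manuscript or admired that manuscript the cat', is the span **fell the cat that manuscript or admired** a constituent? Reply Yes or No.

[S [NP [Det the] [N cat]] [VP [VP [V fell] [NP [Det the] [N cat]] [NP [Det that] [N manuscript]]] [Conj or] [VP [V admired] [NP [Det that] [N manuscript]] [NP [Det the] [N cat]]]]]
The smallest constituent containing 'fell the cat that manuscript or admired' is the VP spanning 'fell the cat that manuscript or admired that manuscript the cat'; no single node in the tree dominates exactly the given words.

No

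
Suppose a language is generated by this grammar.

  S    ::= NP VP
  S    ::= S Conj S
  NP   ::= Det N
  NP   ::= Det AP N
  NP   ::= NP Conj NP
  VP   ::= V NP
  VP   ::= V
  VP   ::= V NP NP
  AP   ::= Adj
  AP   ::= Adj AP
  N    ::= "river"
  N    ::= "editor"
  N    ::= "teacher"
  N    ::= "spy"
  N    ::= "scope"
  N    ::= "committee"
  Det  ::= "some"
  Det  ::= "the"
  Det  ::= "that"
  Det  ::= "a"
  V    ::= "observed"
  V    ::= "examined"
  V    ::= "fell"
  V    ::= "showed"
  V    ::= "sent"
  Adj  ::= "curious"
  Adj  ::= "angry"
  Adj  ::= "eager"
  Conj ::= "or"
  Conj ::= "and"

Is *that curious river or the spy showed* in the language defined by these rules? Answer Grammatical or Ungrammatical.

[S [NP [NP [Det that] [AP [Adj curious]] [N river]] [Conj or] [NP [Det the] [N spy]]] [VP [V showed]]]
The bracketing above is licensed at every node by one of the given productions, with S at the root.

Grammatical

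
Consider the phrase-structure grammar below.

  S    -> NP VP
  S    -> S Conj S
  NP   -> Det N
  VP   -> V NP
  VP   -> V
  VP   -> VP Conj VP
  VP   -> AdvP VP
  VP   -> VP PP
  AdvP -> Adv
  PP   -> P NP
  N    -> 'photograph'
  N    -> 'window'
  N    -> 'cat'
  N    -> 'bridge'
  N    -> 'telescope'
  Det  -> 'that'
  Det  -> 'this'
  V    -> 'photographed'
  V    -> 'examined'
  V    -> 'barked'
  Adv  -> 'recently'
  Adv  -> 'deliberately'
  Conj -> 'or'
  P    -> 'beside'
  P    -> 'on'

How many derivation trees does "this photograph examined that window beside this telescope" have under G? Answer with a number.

1

[S [NP [Det this] [N photograph]] [VP [VP [V examined] [NP [Det that] [N window]]] [PP [P beside] [NP [Det this] [N telescope]]]]]
No rule offers an alternative attachment or grouping for any span, so this is the only derivation.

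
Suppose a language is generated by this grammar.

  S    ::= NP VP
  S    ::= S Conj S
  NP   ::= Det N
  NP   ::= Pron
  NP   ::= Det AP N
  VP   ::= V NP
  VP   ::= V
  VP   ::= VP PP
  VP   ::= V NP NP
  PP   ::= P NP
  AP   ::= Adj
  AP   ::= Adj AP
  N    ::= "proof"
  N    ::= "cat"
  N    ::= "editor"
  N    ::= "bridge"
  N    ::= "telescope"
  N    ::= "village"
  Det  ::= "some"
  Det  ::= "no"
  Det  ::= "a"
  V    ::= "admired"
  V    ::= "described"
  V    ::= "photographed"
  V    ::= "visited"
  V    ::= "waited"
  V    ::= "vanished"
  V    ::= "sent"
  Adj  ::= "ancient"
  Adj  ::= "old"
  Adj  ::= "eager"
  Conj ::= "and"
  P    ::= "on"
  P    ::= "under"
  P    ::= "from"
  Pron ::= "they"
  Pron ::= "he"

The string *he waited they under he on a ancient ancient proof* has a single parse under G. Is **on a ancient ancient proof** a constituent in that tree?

[S [NP [Pron he]] [VP [VP [VP [V waited] [NP [Pron they]]] [PP [P under] [NP [Pron he]]]] [PP [P on] [NP [Det a] [AP [Adj ancient] [AP [Adj ancient]]] [N proof]]]]]
The words 'on a ancient ancient proof' are exhaustively dominated by a single PP node (built by PP → P NP), so they form a constituent.

Yes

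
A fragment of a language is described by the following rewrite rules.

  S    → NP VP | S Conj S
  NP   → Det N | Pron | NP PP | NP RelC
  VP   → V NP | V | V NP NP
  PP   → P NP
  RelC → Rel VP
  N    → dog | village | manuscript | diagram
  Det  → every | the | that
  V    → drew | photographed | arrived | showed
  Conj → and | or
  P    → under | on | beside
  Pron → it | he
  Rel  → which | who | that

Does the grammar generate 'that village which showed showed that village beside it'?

Grammatical

S
  NP
    NP
      Det: that
      N: village
    RelC
      Rel: which
      VP
        V: showed
  VP
    V: showed
    NP
      NP
        Det: that
        N: village
      PP
        P: beside
        NP
          Pron: it
Every word is introduced by a lexical rule and the phrasal rules combine the resulting categories into a single S.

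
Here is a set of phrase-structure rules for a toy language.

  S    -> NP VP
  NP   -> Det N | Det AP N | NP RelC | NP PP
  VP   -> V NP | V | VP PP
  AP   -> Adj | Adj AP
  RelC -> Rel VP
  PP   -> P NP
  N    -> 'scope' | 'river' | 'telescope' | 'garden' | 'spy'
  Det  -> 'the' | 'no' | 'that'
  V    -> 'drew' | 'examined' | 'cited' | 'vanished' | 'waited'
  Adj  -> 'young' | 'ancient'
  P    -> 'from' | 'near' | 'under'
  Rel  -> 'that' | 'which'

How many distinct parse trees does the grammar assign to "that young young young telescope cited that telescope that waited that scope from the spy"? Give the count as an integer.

Two of the 4 distinct bracketings:
[S [NP [Det that] [AP [Adj young] [AP [Adj young] [AP [Adj young]]]] [N telescope]] [VP [V cited] [NP [NP [Det that] [N telescope]] [RelC [Rel that] [VP [V waited] [NP [NP [Det that] [N scope]] [PP [P from] [NP [Det the] [N spy]]]]]]]]]
[S [NP [Det that] [AP [Adj young] [AP [Adj young] [AP [Adj young]]]] [N telescope]] [VP [V cited] [NP [NP [Det that] [N telescope]] [RelC [Rel that] [VP [VP [V waited] [NP [Det that] [N scope]]] [PP [P from] [NP [Det the] [N spy]]]]]]]]
The difference turns on whether NP → NP PP is used at the relevant span, versus an alternative expansion of NP.

4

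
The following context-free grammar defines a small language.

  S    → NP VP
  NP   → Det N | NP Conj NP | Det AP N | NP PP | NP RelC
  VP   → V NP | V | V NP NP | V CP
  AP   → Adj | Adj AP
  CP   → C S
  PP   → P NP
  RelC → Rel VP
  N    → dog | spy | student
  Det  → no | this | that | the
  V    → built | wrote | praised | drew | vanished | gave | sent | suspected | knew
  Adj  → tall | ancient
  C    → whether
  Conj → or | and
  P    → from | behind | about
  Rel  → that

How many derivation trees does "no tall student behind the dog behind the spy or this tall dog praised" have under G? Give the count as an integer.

Two of the 5 distinct bracketings:
[S [NP [NP [NP [Det no] [AP [Adj tall]] [N student]] [PP [P behind] [NP [NP [Det the] [N dog]] [PP [P behind] [NP [Det the] [N spy]]]]]] [Conj or] [NP [Det this] [AP [Adj tall]] [N dog]]] [VP [V praised]]]
[S [NP [NP [NP [NP [Det no] [AP [Adj tall]] [N student]] [PP [P behind] [NP [Det the] [N dog]]]] [PP [P behind] [NP [Det the] [N spy]]]] [Conj or] [NP [Det this] [AP [Adj tall]] [N dog]]] [VP [V praised]]]
The trees differ in how a recursive rule is bracketed over the same span.

5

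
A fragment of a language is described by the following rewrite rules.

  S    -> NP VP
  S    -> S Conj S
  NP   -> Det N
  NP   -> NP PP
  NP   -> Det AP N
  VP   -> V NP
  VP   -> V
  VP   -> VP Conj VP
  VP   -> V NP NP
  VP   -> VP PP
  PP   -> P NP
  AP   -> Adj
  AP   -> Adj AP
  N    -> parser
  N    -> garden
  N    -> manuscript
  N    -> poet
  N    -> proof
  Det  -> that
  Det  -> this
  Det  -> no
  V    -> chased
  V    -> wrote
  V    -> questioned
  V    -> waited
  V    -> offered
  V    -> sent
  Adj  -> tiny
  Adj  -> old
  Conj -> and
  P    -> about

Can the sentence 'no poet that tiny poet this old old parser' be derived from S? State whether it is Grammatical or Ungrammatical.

For S → NP VP, the only prefix that parses as NP is 'no poet', but the remainder 'that tiny poet this old old parser' is not a VP under these rules. The alternative S rule S → S Conj S likewise has no satisfying split.

Ungrammatical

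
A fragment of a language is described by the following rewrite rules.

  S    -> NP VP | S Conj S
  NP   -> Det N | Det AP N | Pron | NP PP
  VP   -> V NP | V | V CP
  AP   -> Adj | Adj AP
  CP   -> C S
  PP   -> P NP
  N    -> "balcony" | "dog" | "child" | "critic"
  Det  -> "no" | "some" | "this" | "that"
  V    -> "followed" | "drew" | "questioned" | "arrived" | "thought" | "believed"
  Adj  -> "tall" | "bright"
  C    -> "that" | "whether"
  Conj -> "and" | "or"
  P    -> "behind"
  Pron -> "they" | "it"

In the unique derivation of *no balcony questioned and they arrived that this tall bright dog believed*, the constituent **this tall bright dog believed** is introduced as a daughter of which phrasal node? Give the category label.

[S [S [NP [Det no] [N balcony]] [VP [V questioned]]] [Conj and] [S [NP [Pron they]] [VP [V arrived] [CP [C that] [S [NP [Det this] [AP [Adj tall] [AP [Adj bright]]] [N dog]] [VP [V believed]]]]]]]
The span 'this tall bright dog believed' is the S node built by S → NP VP.
Its mother is the CP built by CP → C S.

CP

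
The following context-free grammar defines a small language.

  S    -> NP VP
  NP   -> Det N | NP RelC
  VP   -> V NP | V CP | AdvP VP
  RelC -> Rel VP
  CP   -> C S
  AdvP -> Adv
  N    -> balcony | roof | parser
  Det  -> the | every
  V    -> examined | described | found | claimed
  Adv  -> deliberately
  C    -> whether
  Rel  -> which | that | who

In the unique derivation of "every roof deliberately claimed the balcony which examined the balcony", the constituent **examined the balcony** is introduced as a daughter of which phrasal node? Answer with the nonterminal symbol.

RelC

[S [NP [Det every] [N roof]] [VP [AdvP [Adv deliberately]] [VP [V claimed] [NP [NP [Det the] [N balcony]] [RelC [Rel which] [VP [V examined] [NP [Det the] [N balcony]]]]]]]]
The span 'examined the balcony' is the VP node built by VP → V NP.
Its mother is the RelC built by RelC → Rel VP.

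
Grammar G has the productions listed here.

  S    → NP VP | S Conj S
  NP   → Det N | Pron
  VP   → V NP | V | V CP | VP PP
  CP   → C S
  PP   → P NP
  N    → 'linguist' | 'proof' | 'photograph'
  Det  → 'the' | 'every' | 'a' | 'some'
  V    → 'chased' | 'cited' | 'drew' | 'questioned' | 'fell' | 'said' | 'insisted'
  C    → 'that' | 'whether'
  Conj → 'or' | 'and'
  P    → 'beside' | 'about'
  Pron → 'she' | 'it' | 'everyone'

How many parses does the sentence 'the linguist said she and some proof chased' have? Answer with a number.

[S [S [NP [Det the] [N linguist]] [VP [V said] [NP [Pron she]]]] [Conj and] [S [NP [Det some] [N proof]] [VP [V chased]]]]
No rule offers an alternative attachment or grouping for any span, so this is the only derivation.

1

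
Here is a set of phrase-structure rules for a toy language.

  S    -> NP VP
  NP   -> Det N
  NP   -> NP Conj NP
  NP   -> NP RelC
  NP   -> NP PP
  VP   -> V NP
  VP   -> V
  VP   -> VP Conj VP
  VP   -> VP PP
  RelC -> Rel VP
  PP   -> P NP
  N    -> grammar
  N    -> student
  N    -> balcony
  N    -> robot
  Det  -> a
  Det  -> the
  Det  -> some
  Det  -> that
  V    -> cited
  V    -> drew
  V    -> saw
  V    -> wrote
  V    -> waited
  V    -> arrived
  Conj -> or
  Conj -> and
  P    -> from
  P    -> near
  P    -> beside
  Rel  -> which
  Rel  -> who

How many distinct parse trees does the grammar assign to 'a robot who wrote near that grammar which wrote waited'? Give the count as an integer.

4

Two of the 4 distinct bracketings:
[S [NP [NP [Det a] [N robot]] [RelC [Rel who] [VP [VP [V wrote]] [PP [P near] [NP [NP [Det that] [N grammar]] [RelC [Rel which] [VP [V wrote]]]]]]]] [VP [V waited]]]
[S [NP [NP [NP [Det a] [N robot]] [RelC [Rel who] [VP [VP [V wrote]] [PP [P near] [NP [Det that] [N grammar]]]]]] [RelC [Rel which] [VP [V wrote]]]] [VP [V waited]]]
The trees differ in how a recursive rule is bracketed over the same span.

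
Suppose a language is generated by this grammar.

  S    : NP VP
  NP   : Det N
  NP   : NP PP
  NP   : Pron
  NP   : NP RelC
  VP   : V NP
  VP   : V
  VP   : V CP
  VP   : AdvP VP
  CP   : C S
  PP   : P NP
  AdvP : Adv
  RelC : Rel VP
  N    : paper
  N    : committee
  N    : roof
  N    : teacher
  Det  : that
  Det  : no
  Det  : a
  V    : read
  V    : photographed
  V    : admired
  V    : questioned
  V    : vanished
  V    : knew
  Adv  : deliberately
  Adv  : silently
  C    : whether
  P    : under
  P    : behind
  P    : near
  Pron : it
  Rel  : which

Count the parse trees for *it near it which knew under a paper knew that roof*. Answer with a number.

Two of the 3 distinct bracketings:
[S [NP [NP [Pron it]] [PP [P near] [NP [NP [NP [Pron it]] [RelC [Rel which] [VP [V knew]]]] [PP [P under] [NP [Det a] [N paper]]]]]] [VP [V knew] [NP [Det that] [N roof]]]]
[S [NP [NP [NP [Pron it]] [PP [P near] [NP [NP [Pron it]] [RelC [Rel which] [VP [V knew]]]]]] [PP [P under] [NP [Det a] [N paper]]]] [VP [V knew] [NP [Det that] [N roof]]]]
The trees differ in how a recursive rule is bracketed over the same span.

3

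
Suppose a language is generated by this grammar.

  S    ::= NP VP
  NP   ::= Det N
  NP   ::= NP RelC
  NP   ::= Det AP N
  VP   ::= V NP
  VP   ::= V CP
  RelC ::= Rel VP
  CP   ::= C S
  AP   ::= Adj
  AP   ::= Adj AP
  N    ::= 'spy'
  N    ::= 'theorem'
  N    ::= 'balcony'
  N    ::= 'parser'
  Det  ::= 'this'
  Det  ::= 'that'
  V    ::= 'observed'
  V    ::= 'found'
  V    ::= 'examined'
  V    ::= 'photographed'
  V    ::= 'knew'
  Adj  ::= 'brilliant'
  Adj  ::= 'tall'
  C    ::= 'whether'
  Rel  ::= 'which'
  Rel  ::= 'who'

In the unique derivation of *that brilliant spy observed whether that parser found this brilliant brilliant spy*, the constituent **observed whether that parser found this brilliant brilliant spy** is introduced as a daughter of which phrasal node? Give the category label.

[S [NP [Det that] [AP [Adj brilliant]] [N spy]] [VP [V observed] [CP [C whether] [S [NP [Det that] [N parser]] [VP [V found] [NP [Det this] [AP [Adj brilliant] [AP [Adj brilliant]]] [N spy]]]]]]]
The span 'observed whether that parser found this brilliant brilliant spy' is the VP node built by VP → V CP.
Its mother is the S built by S → NP VP.

S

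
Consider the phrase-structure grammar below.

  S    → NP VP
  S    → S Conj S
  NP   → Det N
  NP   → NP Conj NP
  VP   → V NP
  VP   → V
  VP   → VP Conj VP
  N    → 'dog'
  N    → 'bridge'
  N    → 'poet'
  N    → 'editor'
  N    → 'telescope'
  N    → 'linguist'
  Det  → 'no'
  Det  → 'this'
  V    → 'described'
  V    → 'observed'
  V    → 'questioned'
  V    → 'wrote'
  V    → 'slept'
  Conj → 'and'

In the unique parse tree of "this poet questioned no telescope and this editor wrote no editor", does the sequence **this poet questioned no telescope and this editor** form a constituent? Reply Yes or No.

No

[S [S [NP [Det this] [N poet]] [VP [V questioned] [NP [Det no] [N telescope]]]] [Conj and] [S [NP [Det this] [N editor]] [VP [V wrote] [NP [Det no] [N editor]]]]]
The smallest constituent containing 'this poet questioned no telescope and this editor' is the S spanning 'this poet questioned no telescope and this editor wrote no editor'; no single node in the tree dominates exactly the given words.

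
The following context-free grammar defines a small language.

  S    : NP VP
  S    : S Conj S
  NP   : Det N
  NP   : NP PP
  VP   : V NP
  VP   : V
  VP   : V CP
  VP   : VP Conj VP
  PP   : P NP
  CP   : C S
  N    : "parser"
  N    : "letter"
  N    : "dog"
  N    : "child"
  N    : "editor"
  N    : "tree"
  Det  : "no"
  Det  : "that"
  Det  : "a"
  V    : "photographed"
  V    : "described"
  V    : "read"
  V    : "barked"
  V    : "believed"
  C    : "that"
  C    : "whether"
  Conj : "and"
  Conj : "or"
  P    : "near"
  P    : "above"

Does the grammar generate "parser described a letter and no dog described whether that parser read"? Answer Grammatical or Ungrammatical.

For S → NP VP, no prefix of the string parses as an NP. The alternative S rule S → S Conj S likewise has no satisfying split.

Ungrammatical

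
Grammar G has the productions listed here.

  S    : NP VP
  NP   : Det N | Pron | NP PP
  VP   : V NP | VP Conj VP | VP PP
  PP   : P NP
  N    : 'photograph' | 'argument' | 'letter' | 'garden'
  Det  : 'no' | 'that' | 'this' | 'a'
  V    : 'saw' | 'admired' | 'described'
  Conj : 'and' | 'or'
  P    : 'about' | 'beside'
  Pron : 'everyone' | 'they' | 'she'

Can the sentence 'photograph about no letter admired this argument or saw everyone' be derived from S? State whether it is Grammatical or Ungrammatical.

Ungrammatical

For S → NP VP, no prefix of the string parses as an NP.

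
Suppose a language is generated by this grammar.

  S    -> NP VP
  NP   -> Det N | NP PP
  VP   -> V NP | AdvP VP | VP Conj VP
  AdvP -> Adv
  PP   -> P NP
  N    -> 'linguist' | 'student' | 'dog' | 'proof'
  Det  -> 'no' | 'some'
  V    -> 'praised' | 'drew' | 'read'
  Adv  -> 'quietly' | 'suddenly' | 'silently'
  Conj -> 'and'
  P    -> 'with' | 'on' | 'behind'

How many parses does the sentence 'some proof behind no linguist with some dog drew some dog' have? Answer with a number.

2

The two bracketings:
[S [NP [NP [Det some] [N proof]] [PP [P behind] [NP [NP [Det no] [N linguist]] [PP [P with] [NP [Det some] [N dog]]]]]] [VP [V drew] [NP [Det some] [N dog]]]]
[S [NP [NP [NP [Det some] [N proof]] [PP [P behind] [NP [Det no] [N linguist]]]] [PP [P with] [NP [Det some] [N dog]]]] [VP [V drew] [NP [Det some] [N dog]]]]
The trees differ in how a recursive rule is bracketed over the same span.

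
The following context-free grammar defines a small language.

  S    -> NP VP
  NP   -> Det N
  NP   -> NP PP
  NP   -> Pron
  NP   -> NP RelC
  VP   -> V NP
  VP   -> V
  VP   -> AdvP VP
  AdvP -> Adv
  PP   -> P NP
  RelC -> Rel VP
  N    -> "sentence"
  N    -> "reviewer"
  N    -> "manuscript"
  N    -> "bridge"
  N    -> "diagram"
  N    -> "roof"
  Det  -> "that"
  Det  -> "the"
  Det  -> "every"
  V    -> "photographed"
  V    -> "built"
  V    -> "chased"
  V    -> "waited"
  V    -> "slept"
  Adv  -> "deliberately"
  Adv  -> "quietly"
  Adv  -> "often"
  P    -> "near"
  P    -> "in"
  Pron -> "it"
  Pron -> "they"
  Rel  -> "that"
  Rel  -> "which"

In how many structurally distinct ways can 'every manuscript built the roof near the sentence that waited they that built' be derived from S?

5

Two of the 5 distinct bracketings:
[S [NP [Det every] [N manuscript]] [VP [V built] [NP [NP [Det the] [N roof]] [PP [P near] [NP [NP [Det the] [N sentence]] [RelC [Rel that] [VP [V waited] [NP [NP [Pron they]] [RelC [Rel that] [VP [V built]]]]]]]]]]]
[S [NP [Det every] [N manuscript]] [VP [V built] [NP [NP [Det the] [N roof]] [PP [P near] [NP [NP [NP [Det the] [N sentence]] [RelC [Rel that] [VP [V waited] [NP [Pron they]]]]] [RelC [Rel that] [VP [V built]]]]]]]]
The trees differ in how a recursive rule is bracketed over the same span.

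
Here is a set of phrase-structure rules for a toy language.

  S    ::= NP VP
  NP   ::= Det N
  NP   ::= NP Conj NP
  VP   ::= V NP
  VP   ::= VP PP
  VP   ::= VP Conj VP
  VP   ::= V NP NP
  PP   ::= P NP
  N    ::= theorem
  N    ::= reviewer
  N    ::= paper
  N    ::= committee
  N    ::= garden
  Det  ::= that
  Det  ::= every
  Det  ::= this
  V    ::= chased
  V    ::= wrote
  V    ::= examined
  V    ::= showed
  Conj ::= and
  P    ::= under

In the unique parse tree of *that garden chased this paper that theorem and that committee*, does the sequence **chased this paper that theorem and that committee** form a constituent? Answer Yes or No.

[S [NP [Det that] [N garden]] [VP [V chased] [NP [Det this] [N paper]] [NP [NP [Det that] [N theorem]] [Conj and] [NP [Det that] [N committee]]]]]
The words 'chased this paper that theorem and that committee' are exhaustively dominated by a single VP node (built by VP → V NP NP), so they form a constituent.

Yes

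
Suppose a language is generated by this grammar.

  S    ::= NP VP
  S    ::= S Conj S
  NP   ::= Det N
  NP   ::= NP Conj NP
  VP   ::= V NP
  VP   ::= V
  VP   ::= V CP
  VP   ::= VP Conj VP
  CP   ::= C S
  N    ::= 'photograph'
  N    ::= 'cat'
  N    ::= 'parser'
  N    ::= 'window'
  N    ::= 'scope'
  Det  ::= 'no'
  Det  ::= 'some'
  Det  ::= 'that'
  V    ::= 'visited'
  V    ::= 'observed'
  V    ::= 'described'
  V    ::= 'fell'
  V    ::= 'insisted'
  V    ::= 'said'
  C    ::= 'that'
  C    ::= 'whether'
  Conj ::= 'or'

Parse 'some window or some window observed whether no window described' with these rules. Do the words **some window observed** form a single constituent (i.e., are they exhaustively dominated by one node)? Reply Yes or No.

No

[S [NP [NP [Det some] [N window]] [Conj or] [NP [Det some] [N window]]] [VP [V observed] [CP [C whether] [S [NP [Det no] [N window]] [VP [V described]]]]]]
The smallest constituent containing 'some window observed' is the S spanning 'some window or some window observed whether no window described'; no single node in the tree dominates exactly the given words.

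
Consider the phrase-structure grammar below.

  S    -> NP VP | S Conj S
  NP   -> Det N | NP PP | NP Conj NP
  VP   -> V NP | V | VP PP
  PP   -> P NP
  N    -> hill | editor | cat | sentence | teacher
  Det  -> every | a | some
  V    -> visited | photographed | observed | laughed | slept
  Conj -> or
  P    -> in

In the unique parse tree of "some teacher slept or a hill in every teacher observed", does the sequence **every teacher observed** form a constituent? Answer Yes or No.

No

[S [S [NP [Det some] [N teacher]] [VP [V slept]]] [Conj or] [S [NP [NP [Det a] [N hill]] [PP [P in] [NP [Det every] [N teacher]]]] [VP [V observed]]]]
The smallest constituent containing 'every teacher observed' is the S spanning 'a hill in every teacher observed'; no single node in the tree dominates exactly the given words.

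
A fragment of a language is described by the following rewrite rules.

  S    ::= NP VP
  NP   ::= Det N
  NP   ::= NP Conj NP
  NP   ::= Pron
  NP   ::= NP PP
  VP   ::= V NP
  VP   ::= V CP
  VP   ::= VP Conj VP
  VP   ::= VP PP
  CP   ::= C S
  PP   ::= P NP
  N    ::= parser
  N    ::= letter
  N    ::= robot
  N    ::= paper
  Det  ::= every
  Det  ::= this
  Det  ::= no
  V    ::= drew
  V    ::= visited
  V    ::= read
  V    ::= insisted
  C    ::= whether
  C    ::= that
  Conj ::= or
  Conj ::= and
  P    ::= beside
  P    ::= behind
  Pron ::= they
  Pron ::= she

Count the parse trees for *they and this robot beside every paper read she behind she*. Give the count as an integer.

Two of the 4 distinct bracketings:
[S [NP [NP [Pron they]] [Conj and] [NP [NP [Det this] [N robot]] [PP [P beside] [NP [Det every] [N paper]]]]] [VP [V read] [NP [NP [Pron she]] [PP [P behind] [NP [Pron she]]]]]]
[S [NP [NP [Pron they]] [Conj and] [NP [NP [Det this] [N robot]] [PP [P beside] [NP [Det every] [N paper]]]]] [VP [VP [V read] [NP [Pron she]]] [PP [P behind] [NP [Pron she]]]]]
The difference turns on whether VP → VP PP is used at the relevant span, versus an alternative expansion of VP.

4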